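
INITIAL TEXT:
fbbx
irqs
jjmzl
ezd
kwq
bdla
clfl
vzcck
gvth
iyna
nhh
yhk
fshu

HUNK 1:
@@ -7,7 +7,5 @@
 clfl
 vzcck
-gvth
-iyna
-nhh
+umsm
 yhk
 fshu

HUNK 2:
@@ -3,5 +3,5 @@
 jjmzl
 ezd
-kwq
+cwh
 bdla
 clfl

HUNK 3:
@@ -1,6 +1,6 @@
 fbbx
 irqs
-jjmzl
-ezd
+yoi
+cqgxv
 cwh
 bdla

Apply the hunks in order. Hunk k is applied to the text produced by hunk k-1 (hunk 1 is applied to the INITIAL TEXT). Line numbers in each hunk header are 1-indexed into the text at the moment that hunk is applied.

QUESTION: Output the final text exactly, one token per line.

Answer: fbbx
irqs
yoi
cqgxv
cwh
bdla
clfl
vzcck
umsm
yhk
fshu

Derivation:
Hunk 1: at line 7 remove [gvth,iyna,nhh] add [umsm] -> 11 lines: fbbx irqs jjmzl ezd kwq bdla clfl vzcck umsm yhk fshu
Hunk 2: at line 3 remove [kwq] add [cwh] -> 11 lines: fbbx irqs jjmzl ezd cwh bdla clfl vzcck umsm yhk fshu
Hunk 3: at line 1 remove [jjmzl,ezd] add [yoi,cqgxv] -> 11 lines: fbbx irqs yoi cqgxv cwh bdla clfl vzcck umsm yhk fshu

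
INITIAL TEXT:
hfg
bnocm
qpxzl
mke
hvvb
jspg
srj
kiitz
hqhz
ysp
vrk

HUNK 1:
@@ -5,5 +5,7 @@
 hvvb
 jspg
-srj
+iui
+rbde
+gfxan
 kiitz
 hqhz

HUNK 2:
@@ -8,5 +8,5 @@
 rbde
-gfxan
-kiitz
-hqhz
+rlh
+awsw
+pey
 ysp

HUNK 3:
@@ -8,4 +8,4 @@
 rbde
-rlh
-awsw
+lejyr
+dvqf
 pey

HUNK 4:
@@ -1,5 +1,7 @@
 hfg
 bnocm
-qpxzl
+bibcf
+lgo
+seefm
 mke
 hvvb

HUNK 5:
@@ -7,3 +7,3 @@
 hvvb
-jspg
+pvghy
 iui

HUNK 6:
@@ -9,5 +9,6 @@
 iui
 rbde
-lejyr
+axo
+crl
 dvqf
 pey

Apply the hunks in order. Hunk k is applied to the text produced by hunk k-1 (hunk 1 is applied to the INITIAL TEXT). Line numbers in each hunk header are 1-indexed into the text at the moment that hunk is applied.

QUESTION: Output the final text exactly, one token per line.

Answer: hfg
bnocm
bibcf
lgo
seefm
mke
hvvb
pvghy
iui
rbde
axo
crl
dvqf
pey
ysp
vrk

Derivation:
Hunk 1: at line 5 remove [srj] add [iui,rbde,gfxan] -> 13 lines: hfg bnocm qpxzl mke hvvb jspg iui rbde gfxan kiitz hqhz ysp vrk
Hunk 2: at line 8 remove [gfxan,kiitz,hqhz] add [rlh,awsw,pey] -> 13 lines: hfg bnocm qpxzl mke hvvb jspg iui rbde rlh awsw pey ysp vrk
Hunk 3: at line 8 remove [rlh,awsw] add [lejyr,dvqf] -> 13 lines: hfg bnocm qpxzl mke hvvb jspg iui rbde lejyr dvqf pey ysp vrk
Hunk 4: at line 1 remove [qpxzl] add [bibcf,lgo,seefm] -> 15 lines: hfg bnocm bibcf lgo seefm mke hvvb jspg iui rbde lejyr dvqf pey ysp vrk
Hunk 5: at line 7 remove [jspg] add [pvghy] -> 15 lines: hfg bnocm bibcf lgo seefm mke hvvb pvghy iui rbde lejyr dvqf pey ysp vrk
Hunk 6: at line 9 remove [lejyr] add [axo,crl] -> 16 lines: hfg bnocm bibcf lgo seefm mke hvvb pvghy iui rbde axo crl dvqf pey ysp vrk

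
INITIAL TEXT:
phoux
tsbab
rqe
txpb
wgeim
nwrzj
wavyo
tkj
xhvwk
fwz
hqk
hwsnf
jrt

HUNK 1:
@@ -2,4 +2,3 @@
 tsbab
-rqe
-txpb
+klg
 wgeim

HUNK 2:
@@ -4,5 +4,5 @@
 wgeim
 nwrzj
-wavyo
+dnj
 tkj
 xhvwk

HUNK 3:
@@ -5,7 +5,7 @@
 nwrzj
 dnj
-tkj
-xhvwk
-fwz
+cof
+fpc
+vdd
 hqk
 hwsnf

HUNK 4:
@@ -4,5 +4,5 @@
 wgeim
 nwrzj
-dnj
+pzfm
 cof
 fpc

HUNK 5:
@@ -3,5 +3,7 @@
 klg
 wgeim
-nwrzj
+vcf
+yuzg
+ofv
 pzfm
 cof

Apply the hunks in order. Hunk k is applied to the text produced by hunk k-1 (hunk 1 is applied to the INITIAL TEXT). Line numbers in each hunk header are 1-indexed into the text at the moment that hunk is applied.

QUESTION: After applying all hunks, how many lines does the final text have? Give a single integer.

Hunk 1: at line 2 remove [rqe,txpb] add [klg] -> 12 lines: phoux tsbab klg wgeim nwrzj wavyo tkj xhvwk fwz hqk hwsnf jrt
Hunk 2: at line 4 remove [wavyo] add [dnj] -> 12 lines: phoux tsbab klg wgeim nwrzj dnj tkj xhvwk fwz hqk hwsnf jrt
Hunk 3: at line 5 remove [tkj,xhvwk,fwz] add [cof,fpc,vdd] -> 12 lines: phoux tsbab klg wgeim nwrzj dnj cof fpc vdd hqk hwsnf jrt
Hunk 4: at line 4 remove [dnj] add [pzfm] -> 12 lines: phoux tsbab klg wgeim nwrzj pzfm cof fpc vdd hqk hwsnf jrt
Hunk 5: at line 3 remove [nwrzj] add [vcf,yuzg,ofv] -> 14 lines: phoux tsbab klg wgeim vcf yuzg ofv pzfm cof fpc vdd hqk hwsnf jrt
Final line count: 14

Answer: 14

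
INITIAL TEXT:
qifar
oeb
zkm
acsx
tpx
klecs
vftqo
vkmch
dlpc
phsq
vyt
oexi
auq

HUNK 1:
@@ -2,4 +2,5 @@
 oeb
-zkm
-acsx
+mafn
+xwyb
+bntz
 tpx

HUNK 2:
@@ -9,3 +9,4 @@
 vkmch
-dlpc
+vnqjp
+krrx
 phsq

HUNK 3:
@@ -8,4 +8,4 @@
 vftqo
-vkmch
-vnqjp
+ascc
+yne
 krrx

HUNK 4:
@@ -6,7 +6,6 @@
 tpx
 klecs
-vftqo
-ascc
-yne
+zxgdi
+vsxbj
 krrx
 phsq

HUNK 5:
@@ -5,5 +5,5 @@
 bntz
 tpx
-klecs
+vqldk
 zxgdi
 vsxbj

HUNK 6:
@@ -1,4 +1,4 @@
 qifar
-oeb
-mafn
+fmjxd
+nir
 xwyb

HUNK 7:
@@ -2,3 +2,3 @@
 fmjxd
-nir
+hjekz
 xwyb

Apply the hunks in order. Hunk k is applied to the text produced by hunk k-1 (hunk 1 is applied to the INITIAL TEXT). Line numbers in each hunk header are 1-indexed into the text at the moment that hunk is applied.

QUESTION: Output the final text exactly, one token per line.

Answer: qifar
fmjxd
hjekz
xwyb
bntz
tpx
vqldk
zxgdi
vsxbj
krrx
phsq
vyt
oexi
auq

Derivation:
Hunk 1: at line 2 remove [zkm,acsx] add [mafn,xwyb,bntz] -> 14 lines: qifar oeb mafn xwyb bntz tpx klecs vftqo vkmch dlpc phsq vyt oexi auq
Hunk 2: at line 9 remove [dlpc] add [vnqjp,krrx] -> 15 lines: qifar oeb mafn xwyb bntz tpx klecs vftqo vkmch vnqjp krrx phsq vyt oexi auq
Hunk 3: at line 8 remove [vkmch,vnqjp] add [ascc,yne] -> 15 lines: qifar oeb mafn xwyb bntz tpx klecs vftqo ascc yne krrx phsq vyt oexi auq
Hunk 4: at line 6 remove [vftqo,ascc,yne] add [zxgdi,vsxbj] -> 14 lines: qifar oeb mafn xwyb bntz tpx klecs zxgdi vsxbj krrx phsq vyt oexi auq
Hunk 5: at line 5 remove [klecs] add [vqldk] -> 14 lines: qifar oeb mafn xwyb bntz tpx vqldk zxgdi vsxbj krrx phsq vyt oexi auq
Hunk 6: at line 1 remove [oeb,mafn] add [fmjxd,nir] -> 14 lines: qifar fmjxd nir xwyb bntz tpx vqldk zxgdi vsxbj krrx phsq vyt oexi auq
Hunk 7: at line 2 remove [nir] add [hjekz] -> 14 lines: qifar fmjxd hjekz xwyb bntz tpx vqldk zxgdi vsxbj krrx phsq vyt oexi auq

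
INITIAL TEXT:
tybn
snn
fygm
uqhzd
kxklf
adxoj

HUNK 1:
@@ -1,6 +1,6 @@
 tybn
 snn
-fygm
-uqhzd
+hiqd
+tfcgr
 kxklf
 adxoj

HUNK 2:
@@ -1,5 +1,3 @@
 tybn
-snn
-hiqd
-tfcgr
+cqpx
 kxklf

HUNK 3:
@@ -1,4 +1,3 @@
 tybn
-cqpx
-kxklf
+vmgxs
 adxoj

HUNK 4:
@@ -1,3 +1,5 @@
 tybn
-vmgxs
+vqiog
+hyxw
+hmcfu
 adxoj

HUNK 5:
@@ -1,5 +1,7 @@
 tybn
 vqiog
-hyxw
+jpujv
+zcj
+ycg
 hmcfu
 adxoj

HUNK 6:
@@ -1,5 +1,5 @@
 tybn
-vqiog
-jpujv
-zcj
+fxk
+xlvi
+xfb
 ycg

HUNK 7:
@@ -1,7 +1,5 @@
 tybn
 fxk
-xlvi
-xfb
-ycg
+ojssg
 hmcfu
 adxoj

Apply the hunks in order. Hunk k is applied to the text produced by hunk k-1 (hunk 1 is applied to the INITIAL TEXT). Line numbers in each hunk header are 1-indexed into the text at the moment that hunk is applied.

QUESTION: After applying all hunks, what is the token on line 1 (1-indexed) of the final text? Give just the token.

Hunk 1: at line 1 remove [fygm,uqhzd] add [hiqd,tfcgr] -> 6 lines: tybn snn hiqd tfcgr kxklf adxoj
Hunk 2: at line 1 remove [snn,hiqd,tfcgr] add [cqpx] -> 4 lines: tybn cqpx kxklf adxoj
Hunk 3: at line 1 remove [cqpx,kxklf] add [vmgxs] -> 3 lines: tybn vmgxs adxoj
Hunk 4: at line 1 remove [vmgxs] add [vqiog,hyxw,hmcfu] -> 5 lines: tybn vqiog hyxw hmcfu adxoj
Hunk 5: at line 1 remove [hyxw] add [jpujv,zcj,ycg] -> 7 lines: tybn vqiog jpujv zcj ycg hmcfu adxoj
Hunk 6: at line 1 remove [vqiog,jpujv,zcj] add [fxk,xlvi,xfb] -> 7 lines: tybn fxk xlvi xfb ycg hmcfu adxoj
Hunk 7: at line 1 remove [xlvi,xfb,ycg] add [ojssg] -> 5 lines: tybn fxk ojssg hmcfu adxoj
Final line 1: tybn

Answer: tybn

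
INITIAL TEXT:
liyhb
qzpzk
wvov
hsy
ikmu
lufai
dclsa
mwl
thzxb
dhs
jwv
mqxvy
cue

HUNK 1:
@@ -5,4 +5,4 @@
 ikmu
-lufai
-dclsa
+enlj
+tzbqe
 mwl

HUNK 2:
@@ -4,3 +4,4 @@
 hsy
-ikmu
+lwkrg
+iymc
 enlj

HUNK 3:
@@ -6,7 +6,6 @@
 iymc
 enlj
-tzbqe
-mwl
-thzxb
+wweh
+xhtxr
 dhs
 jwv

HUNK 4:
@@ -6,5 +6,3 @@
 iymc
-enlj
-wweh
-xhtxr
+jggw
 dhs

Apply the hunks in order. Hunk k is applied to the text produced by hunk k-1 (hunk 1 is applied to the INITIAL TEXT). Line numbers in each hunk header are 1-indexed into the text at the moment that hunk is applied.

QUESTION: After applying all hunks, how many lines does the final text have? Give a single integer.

Answer: 11

Derivation:
Hunk 1: at line 5 remove [lufai,dclsa] add [enlj,tzbqe] -> 13 lines: liyhb qzpzk wvov hsy ikmu enlj tzbqe mwl thzxb dhs jwv mqxvy cue
Hunk 2: at line 4 remove [ikmu] add [lwkrg,iymc] -> 14 lines: liyhb qzpzk wvov hsy lwkrg iymc enlj tzbqe mwl thzxb dhs jwv mqxvy cue
Hunk 3: at line 6 remove [tzbqe,mwl,thzxb] add [wweh,xhtxr] -> 13 lines: liyhb qzpzk wvov hsy lwkrg iymc enlj wweh xhtxr dhs jwv mqxvy cue
Hunk 4: at line 6 remove [enlj,wweh,xhtxr] add [jggw] -> 11 lines: liyhb qzpzk wvov hsy lwkrg iymc jggw dhs jwv mqxvy cue
Final line count: 11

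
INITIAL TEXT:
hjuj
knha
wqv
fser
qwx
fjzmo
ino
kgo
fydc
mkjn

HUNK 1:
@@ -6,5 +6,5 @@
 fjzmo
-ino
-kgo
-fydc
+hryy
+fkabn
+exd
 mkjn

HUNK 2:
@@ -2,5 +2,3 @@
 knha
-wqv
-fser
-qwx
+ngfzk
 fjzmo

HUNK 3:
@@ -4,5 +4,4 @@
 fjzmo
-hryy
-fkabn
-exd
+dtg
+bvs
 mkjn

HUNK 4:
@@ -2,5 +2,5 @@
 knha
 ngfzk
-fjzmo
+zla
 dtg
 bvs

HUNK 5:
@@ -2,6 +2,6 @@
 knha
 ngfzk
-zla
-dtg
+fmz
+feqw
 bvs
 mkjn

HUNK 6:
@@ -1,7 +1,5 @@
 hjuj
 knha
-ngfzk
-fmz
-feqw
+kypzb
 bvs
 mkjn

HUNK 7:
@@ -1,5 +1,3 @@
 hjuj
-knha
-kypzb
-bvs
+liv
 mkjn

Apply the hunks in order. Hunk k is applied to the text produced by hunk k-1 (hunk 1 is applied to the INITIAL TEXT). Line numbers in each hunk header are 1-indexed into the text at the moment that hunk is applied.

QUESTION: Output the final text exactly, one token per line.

Answer: hjuj
liv
mkjn

Derivation:
Hunk 1: at line 6 remove [ino,kgo,fydc] add [hryy,fkabn,exd] -> 10 lines: hjuj knha wqv fser qwx fjzmo hryy fkabn exd mkjn
Hunk 2: at line 2 remove [wqv,fser,qwx] add [ngfzk] -> 8 lines: hjuj knha ngfzk fjzmo hryy fkabn exd mkjn
Hunk 3: at line 4 remove [hryy,fkabn,exd] add [dtg,bvs] -> 7 lines: hjuj knha ngfzk fjzmo dtg bvs mkjn
Hunk 4: at line 2 remove [fjzmo] add [zla] -> 7 lines: hjuj knha ngfzk zla dtg bvs mkjn
Hunk 5: at line 2 remove [zla,dtg] add [fmz,feqw] -> 7 lines: hjuj knha ngfzk fmz feqw bvs mkjn
Hunk 6: at line 1 remove [ngfzk,fmz,feqw] add [kypzb] -> 5 lines: hjuj knha kypzb bvs mkjn
Hunk 7: at line 1 remove [knha,kypzb,bvs] add [liv] -> 3 lines: hjuj liv mkjn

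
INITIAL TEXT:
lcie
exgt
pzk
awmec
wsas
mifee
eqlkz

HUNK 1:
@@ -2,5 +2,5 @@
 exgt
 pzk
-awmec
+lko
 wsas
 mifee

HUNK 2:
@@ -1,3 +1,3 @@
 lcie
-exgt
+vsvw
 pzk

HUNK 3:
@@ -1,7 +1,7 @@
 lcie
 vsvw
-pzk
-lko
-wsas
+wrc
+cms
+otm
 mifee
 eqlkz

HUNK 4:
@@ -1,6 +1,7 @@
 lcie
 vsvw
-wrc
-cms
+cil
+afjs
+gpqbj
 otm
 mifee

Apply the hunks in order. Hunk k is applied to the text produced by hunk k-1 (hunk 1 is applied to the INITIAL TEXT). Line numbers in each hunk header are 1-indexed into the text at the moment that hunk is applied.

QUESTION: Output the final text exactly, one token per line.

Hunk 1: at line 2 remove [awmec] add [lko] -> 7 lines: lcie exgt pzk lko wsas mifee eqlkz
Hunk 2: at line 1 remove [exgt] add [vsvw] -> 7 lines: lcie vsvw pzk lko wsas mifee eqlkz
Hunk 3: at line 1 remove [pzk,lko,wsas] add [wrc,cms,otm] -> 7 lines: lcie vsvw wrc cms otm mifee eqlkz
Hunk 4: at line 1 remove [wrc,cms] add [cil,afjs,gpqbj] -> 8 lines: lcie vsvw cil afjs gpqbj otm mifee eqlkz

Answer: lcie
vsvw
cil
afjs
gpqbj
otm
mifee
eqlkz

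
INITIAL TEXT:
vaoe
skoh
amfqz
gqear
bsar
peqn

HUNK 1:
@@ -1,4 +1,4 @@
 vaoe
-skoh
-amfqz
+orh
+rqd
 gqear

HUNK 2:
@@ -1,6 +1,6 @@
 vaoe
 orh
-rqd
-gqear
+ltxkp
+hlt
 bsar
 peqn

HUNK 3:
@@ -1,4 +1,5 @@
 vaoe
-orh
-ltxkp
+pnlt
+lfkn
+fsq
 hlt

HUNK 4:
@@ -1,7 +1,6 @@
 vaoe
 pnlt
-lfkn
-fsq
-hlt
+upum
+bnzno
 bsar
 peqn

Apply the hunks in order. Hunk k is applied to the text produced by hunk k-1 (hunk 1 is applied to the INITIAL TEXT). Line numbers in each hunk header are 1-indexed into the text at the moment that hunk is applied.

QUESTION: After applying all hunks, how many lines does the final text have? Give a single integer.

Hunk 1: at line 1 remove [skoh,amfqz] add [orh,rqd] -> 6 lines: vaoe orh rqd gqear bsar peqn
Hunk 2: at line 1 remove [rqd,gqear] add [ltxkp,hlt] -> 6 lines: vaoe orh ltxkp hlt bsar peqn
Hunk 3: at line 1 remove [orh,ltxkp] add [pnlt,lfkn,fsq] -> 7 lines: vaoe pnlt lfkn fsq hlt bsar peqn
Hunk 4: at line 1 remove [lfkn,fsq,hlt] add [upum,bnzno] -> 6 lines: vaoe pnlt upum bnzno bsar peqn
Final line count: 6

Answer: 6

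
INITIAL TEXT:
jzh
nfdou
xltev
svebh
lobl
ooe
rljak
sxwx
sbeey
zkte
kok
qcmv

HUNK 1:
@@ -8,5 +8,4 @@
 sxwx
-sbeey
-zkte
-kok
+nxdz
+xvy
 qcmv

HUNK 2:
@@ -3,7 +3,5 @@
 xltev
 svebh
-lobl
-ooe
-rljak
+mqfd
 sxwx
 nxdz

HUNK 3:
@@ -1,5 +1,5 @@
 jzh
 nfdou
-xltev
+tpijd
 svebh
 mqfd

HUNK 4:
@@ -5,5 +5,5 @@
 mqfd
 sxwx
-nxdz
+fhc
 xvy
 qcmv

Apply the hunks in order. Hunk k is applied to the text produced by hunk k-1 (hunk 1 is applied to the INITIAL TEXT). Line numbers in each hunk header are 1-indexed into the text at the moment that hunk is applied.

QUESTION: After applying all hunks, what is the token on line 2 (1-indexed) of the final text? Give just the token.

Answer: nfdou

Derivation:
Hunk 1: at line 8 remove [sbeey,zkte,kok] add [nxdz,xvy] -> 11 lines: jzh nfdou xltev svebh lobl ooe rljak sxwx nxdz xvy qcmv
Hunk 2: at line 3 remove [lobl,ooe,rljak] add [mqfd] -> 9 lines: jzh nfdou xltev svebh mqfd sxwx nxdz xvy qcmv
Hunk 3: at line 1 remove [xltev] add [tpijd] -> 9 lines: jzh nfdou tpijd svebh mqfd sxwx nxdz xvy qcmv
Hunk 4: at line 5 remove [nxdz] add [fhc] -> 9 lines: jzh nfdou tpijd svebh mqfd sxwx fhc xvy qcmv
Final line 2: nfdou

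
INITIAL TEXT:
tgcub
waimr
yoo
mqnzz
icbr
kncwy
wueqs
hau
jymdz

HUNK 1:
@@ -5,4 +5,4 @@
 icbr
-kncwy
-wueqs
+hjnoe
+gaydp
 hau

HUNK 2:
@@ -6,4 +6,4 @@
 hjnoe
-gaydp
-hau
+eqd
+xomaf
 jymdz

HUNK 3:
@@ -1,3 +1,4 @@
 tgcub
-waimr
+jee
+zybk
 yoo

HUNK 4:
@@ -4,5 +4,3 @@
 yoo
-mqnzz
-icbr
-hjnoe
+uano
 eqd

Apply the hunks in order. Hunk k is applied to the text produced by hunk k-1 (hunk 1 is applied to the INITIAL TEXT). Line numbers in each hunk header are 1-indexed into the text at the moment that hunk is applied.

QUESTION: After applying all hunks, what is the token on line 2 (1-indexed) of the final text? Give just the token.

Answer: jee

Derivation:
Hunk 1: at line 5 remove [kncwy,wueqs] add [hjnoe,gaydp] -> 9 lines: tgcub waimr yoo mqnzz icbr hjnoe gaydp hau jymdz
Hunk 2: at line 6 remove [gaydp,hau] add [eqd,xomaf] -> 9 lines: tgcub waimr yoo mqnzz icbr hjnoe eqd xomaf jymdz
Hunk 3: at line 1 remove [waimr] add [jee,zybk] -> 10 lines: tgcub jee zybk yoo mqnzz icbr hjnoe eqd xomaf jymdz
Hunk 4: at line 4 remove [mqnzz,icbr,hjnoe] add [uano] -> 8 lines: tgcub jee zybk yoo uano eqd xomaf jymdz
Final line 2: jee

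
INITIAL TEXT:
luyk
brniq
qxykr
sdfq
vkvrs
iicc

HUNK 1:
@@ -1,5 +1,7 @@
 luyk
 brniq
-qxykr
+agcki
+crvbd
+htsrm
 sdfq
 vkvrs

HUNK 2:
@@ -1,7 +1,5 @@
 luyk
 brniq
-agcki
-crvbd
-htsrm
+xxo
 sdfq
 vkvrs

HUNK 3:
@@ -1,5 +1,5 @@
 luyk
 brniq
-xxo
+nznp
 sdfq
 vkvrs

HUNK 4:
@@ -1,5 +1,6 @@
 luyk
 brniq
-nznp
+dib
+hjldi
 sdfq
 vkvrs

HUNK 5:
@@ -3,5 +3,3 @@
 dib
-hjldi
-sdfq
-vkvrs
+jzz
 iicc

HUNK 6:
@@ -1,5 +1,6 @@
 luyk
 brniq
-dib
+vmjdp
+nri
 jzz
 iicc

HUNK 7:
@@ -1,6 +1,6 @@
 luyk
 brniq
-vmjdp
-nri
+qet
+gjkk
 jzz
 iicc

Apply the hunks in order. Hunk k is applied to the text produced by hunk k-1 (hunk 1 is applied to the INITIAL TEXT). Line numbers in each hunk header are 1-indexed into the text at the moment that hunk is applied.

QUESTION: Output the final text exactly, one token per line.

Answer: luyk
brniq
qet
gjkk
jzz
iicc

Derivation:
Hunk 1: at line 1 remove [qxykr] add [agcki,crvbd,htsrm] -> 8 lines: luyk brniq agcki crvbd htsrm sdfq vkvrs iicc
Hunk 2: at line 1 remove [agcki,crvbd,htsrm] add [xxo] -> 6 lines: luyk brniq xxo sdfq vkvrs iicc
Hunk 3: at line 1 remove [xxo] add [nznp] -> 6 lines: luyk brniq nznp sdfq vkvrs iicc
Hunk 4: at line 1 remove [nznp] add [dib,hjldi] -> 7 lines: luyk brniq dib hjldi sdfq vkvrs iicc
Hunk 5: at line 3 remove [hjldi,sdfq,vkvrs] add [jzz] -> 5 lines: luyk brniq dib jzz iicc
Hunk 6: at line 1 remove [dib] add [vmjdp,nri] -> 6 lines: luyk brniq vmjdp nri jzz iicc
Hunk 7: at line 1 remove [vmjdp,nri] add [qet,gjkk] -> 6 lines: luyk brniq qet gjkk jzz iicc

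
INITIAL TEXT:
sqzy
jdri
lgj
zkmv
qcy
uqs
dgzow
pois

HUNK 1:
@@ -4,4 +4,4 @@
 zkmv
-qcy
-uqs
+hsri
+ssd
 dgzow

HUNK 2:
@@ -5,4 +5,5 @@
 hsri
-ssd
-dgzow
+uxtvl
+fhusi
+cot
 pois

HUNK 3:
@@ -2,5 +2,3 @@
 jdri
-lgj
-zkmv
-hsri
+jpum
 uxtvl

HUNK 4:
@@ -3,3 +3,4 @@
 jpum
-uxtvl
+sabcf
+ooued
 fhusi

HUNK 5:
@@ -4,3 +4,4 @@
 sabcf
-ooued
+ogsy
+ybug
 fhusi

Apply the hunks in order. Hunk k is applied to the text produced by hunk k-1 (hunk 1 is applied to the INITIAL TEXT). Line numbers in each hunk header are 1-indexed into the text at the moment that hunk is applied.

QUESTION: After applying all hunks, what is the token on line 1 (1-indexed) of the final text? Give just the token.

Answer: sqzy

Derivation:
Hunk 1: at line 4 remove [qcy,uqs] add [hsri,ssd] -> 8 lines: sqzy jdri lgj zkmv hsri ssd dgzow pois
Hunk 2: at line 5 remove [ssd,dgzow] add [uxtvl,fhusi,cot] -> 9 lines: sqzy jdri lgj zkmv hsri uxtvl fhusi cot pois
Hunk 3: at line 2 remove [lgj,zkmv,hsri] add [jpum] -> 7 lines: sqzy jdri jpum uxtvl fhusi cot pois
Hunk 4: at line 3 remove [uxtvl] add [sabcf,ooued] -> 8 lines: sqzy jdri jpum sabcf ooued fhusi cot pois
Hunk 5: at line 4 remove [ooued] add [ogsy,ybug] -> 9 lines: sqzy jdri jpum sabcf ogsy ybug fhusi cot pois
Final line 1: sqzy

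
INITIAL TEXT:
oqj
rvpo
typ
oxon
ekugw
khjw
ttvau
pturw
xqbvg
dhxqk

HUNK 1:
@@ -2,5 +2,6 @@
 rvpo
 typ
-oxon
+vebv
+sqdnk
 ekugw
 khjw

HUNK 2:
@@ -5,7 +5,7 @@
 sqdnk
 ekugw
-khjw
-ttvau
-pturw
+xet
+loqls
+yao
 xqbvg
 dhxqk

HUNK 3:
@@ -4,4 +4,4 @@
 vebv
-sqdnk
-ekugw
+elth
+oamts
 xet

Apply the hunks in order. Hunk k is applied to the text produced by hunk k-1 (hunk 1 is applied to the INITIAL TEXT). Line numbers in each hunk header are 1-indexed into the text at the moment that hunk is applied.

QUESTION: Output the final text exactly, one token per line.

Hunk 1: at line 2 remove [oxon] add [vebv,sqdnk] -> 11 lines: oqj rvpo typ vebv sqdnk ekugw khjw ttvau pturw xqbvg dhxqk
Hunk 2: at line 5 remove [khjw,ttvau,pturw] add [xet,loqls,yao] -> 11 lines: oqj rvpo typ vebv sqdnk ekugw xet loqls yao xqbvg dhxqk
Hunk 3: at line 4 remove [sqdnk,ekugw] add [elth,oamts] -> 11 lines: oqj rvpo typ vebv elth oamts xet loqls yao xqbvg dhxqk

Answer: oqj
rvpo
typ
vebv
elth
oamts
xet
loqls
yao
xqbvg
dhxqk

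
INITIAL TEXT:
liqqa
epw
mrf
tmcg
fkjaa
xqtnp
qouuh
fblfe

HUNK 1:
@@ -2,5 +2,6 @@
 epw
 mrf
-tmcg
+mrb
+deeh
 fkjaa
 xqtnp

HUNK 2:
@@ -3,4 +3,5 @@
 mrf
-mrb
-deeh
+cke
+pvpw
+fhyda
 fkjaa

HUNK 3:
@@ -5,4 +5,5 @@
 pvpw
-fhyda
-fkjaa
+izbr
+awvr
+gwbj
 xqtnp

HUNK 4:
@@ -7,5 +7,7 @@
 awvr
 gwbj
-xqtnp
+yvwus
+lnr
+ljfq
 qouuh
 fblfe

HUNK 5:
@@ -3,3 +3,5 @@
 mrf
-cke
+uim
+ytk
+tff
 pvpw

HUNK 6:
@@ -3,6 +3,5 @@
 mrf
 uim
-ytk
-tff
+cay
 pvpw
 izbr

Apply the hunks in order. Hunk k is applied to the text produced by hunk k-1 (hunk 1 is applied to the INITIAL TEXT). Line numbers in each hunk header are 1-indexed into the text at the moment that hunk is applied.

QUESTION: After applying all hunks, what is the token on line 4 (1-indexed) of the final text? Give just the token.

Hunk 1: at line 2 remove [tmcg] add [mrb,deeh] -> 9 lines: liqqa epw mrf mrb deeh fkjaa xqtnp qouuh fblfe
Hunk 2: at line 3 remove [mrb,deeh] add [cke,pvpw,fhyda] -> 10 lines: liqqa epw mrf cke pvpw fhyda fkjaa xqtnp qouuh fblfe
Hunk 3: at line 5 remove [fhyda,fkjaa] add [izbr,awvr,gwbj] -> 11 lines: liqqa epw mrf cke pvpw izbr awvr gwbj xqtnp qouuh fblfe
Hunk 4: at line 7 remove [xqtnp] add [yvwus,lnr,ljfq] -> 13 lines: liqqa epw mrf cke pvpw izbr awvr gwbj yvwus lnr ljfq qouuh fblfe
Hunk 5: at line 3 remove [cke] add [uim,ytk,tff] -> 15 lines: liqqa epw mrf uim ytk tff pvpw izbr awvr gwbj yvwus lnr ljfq qouuh fblfe
Hunk 6: at line 3 remove [ytk,tff] add [cay] -> 14 lines: liqqa epw mrf uim cay pvpw izbr awvr gwbj yvwus lnr ljfq qouuh fblfe
Final line 4: uim

Answer: uim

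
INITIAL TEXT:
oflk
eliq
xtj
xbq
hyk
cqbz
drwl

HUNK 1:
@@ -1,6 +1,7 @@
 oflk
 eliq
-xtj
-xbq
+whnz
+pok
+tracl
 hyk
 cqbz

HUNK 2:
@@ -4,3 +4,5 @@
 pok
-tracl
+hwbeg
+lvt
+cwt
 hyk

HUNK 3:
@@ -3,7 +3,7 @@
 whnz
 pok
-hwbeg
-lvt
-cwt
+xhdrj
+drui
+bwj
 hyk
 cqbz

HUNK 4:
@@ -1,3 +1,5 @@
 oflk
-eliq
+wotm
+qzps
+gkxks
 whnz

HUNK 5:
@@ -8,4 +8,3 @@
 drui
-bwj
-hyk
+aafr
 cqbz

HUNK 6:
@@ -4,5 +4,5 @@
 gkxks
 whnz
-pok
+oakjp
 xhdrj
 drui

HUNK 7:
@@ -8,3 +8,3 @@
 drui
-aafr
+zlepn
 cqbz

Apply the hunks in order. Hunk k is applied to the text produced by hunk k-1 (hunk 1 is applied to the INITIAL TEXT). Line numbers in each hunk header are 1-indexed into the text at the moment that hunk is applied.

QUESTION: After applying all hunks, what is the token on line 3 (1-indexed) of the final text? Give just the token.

Answer: qzps

Derivation:
Hunk 1: at line 1 remove [xtj,xbq] add [whnz,pok,tracl] -> 8 lines: oflk eliq whnz pok tracl hyk cqbz drwl
Hunk 2: at line 4 remove [tracl] add [hwbeg,lvt,cwt] -> 10 lines: oflk eliq whnz pok hwbeg lvt cwt hyk cqbz drwl
Hunk 3: at line 3 remove [hwbeg,lvt,cwt] add [xhdrj,drui,bwj] -> 10 lines: oflk eliq whnz pok xhdrj drui bwj hyk cqbz drwl
Hunk 4: at line 1 remove [eliq] add [wotm,qzps,gkxks] -> 12 lines: oflk wotm qzps gkxks whnz pok xhdrj drui bwj hyk cqbz drwl
Hunk 5: at line 8 remove [bwj,hyk] add [aafr] -> 11 lines: oflk wotm qzps gkxks whnz pok xhdrj drui aafr cqbz drwl
Hunk 6: at line 4 remove [pok] add [oakjp] -> 11 lines: oflk wotm qzps gkxks whnz oakjp xhdrj drui aafr cqbz drwl
Hunk 7: at line 8 remove [aafr] add [zlepn] -> 11 lines: oflk wotm qzps gkxks whnz oakjp xhdrj drui zlepn cqbz drwl
Final line 3: qzps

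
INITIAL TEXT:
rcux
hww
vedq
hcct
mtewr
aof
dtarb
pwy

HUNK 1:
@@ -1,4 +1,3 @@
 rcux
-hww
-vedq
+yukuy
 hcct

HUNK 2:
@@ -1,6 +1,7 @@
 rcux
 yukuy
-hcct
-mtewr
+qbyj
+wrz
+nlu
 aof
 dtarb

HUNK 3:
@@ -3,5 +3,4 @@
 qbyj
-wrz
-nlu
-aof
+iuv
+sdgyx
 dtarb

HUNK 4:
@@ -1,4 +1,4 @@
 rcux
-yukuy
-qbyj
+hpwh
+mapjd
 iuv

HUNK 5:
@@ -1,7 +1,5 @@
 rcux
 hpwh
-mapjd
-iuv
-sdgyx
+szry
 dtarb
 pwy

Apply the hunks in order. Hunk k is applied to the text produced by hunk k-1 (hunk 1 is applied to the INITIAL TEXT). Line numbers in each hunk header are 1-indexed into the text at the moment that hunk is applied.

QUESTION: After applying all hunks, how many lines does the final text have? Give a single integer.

Hunk 1: at line 1 remove [hww,vedq] add [yukuy] -> 7 lines: rcux yukuy hcct mtewr aof dtarb pwy
Hunk 2: at line 1 remove [hcct,mtewr] add [qbyj,wrz,nlu] -> 8 lines: rcux yukuy qbyj wrz nlu aof dtarb pwy
Hunk 3: at line 3 remove [wrz,nlu,aof] add [iuv,sdgyx] -> 7 lines: rcux yukuy qbyj iuv sdgyx dtarb pwy
Hunk 4: at line 1 remove [yukuy,qbyj] add [hpwh,mapjd] -> 7 lines: rcux hpwh mapjd iuv sdgyx dtarb pwy
Hunk 5: at line 1 remove [mapjd,iuv,sdgyx] add [szry] -> 5 lines: rcux hpwh szry dtarb pwy
Final line count: 5

Answer: 5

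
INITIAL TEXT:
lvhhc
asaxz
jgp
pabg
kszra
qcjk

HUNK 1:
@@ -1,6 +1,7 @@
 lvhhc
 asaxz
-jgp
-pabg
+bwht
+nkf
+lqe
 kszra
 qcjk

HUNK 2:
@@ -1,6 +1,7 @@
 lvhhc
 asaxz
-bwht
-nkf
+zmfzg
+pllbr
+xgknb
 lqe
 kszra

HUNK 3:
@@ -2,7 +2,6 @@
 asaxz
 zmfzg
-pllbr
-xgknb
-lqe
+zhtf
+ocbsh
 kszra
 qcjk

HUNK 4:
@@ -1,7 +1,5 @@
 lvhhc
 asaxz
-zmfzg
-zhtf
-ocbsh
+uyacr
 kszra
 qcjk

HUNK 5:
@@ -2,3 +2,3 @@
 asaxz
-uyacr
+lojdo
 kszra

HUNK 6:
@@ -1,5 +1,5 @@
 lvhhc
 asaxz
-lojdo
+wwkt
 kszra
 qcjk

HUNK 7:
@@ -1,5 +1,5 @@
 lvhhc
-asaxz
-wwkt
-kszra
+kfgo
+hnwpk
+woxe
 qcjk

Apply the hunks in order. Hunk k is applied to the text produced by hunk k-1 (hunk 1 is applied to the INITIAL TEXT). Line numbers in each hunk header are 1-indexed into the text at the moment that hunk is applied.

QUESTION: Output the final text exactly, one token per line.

Answer: lvhhc
kfgo
hnwpk
woxe
qcjk

Derivation:
Hunk 1: at line 1 remove [jgp,pabg] add [bwht,nkf,lqe] -> 7 lines: lvhhc asaxz bwht nkf lqe kszra qcjk
Hunk 2: at line 1 remove [bwht,nkf] add [zmfzg,pllbr,xgknb] -> 8 lines: lvhhc asaxz zmfzg pllbr xgknb lqe kszra qcjk
Hunk 3: at line 2 remove [pllbr,xgknb,lqe] add [zhtf,ocbsh] -> 7 lines: lvhhc asaxz zmfzg zhtf ocbsh kszra qcjk
Hunk 4: at line 1 remove [zmfzg,zhtf,ocbsh] add [uyacr] -> 5 lines: lvhhc asaxz uyacr kszra qcjk
Hunk 5: at line 2 remove [uyacr] add [lojdo] -> 5 lines: lvhhc asaxz lojdo kszra qcjk
Hunk 6: at line 1 remove [lojdo] add [wwkt] -> 5 lines: lvhhc asaxz wwkt kszra qcjk
Hunk 7: at line 1 remove [asaxz,wwkt,kszra] add [kfgo,hnwpk,woxe] -> 5 lines: lvhhc kfgo hnwpk woxe qcjk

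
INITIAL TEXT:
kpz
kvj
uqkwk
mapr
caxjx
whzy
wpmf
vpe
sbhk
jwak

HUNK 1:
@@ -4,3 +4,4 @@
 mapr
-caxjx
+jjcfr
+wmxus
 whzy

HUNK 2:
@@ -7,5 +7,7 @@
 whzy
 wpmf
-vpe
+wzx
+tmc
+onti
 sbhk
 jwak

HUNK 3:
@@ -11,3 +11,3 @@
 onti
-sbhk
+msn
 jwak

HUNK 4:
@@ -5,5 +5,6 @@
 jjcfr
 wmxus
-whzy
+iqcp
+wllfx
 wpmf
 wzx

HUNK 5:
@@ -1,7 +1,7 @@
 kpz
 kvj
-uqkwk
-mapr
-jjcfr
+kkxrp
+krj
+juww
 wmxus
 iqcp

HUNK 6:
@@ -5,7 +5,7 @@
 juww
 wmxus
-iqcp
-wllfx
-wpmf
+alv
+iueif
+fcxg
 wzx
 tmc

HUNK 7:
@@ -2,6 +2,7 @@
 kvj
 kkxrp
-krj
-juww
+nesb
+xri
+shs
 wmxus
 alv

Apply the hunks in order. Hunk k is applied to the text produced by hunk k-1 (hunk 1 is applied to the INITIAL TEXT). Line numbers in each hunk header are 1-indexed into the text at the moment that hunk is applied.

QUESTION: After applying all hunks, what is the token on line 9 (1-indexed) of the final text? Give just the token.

Hunk 1: at line 4 remove [caxjx] add [jjcfr,wmxus] -> 11 lines: kpz kvj uqkwk mapr jjcfr wmxus whzy wpmf vpe sbhk jwak
Hunk 2: at line 7 remove [vpe] add [wzx,tmc,onti] -> 13 lines: kpz kvj uqkwk mapr jjcfr wmxus whzy wpmf wzx tmc onti sbhk jwak
Hunk 3: at line 11 remove [sbhk] add [msn] -> 13 lines: kpz kvj uqkwk mapr jjcfr wmxus whzy wpmf wzx tmc onti msn jwak
Hunk 4: at line 5 remove [whzy] add [iqcp,wllfx] -> 14 lines: kpz kvj uqkwk mapr jjcfr wmxus iqcp wllfx wpmf wzx tmc onti msn jwak
Hunk 5: at line 1 remove [uqkwk,mapr,jjcfr] add [kkxrp,krj,juww] -> 14 lines: kpz kvj kkxrp krj juww wmxus iqcp wllfx wpmf wzx tmc onti msn jwak
Hunk 6: at line 5 remove [iqcp,wllfx,wpmf] add [alv,iueif,fcxg] -> 14 lines: kpz kvj kkxrp krj juww wmxus alv iueif fcxg wzx tmc onti msn jwak
Hunk 7: at line 2 remove [krj,juww] add [nesb,xri,shs] -> 15 lines: kpz kvj kkxrp nesb xri shs wmxus alv iueif fcxg wzx tmc onti msn jwak
Final line 9: iueif

Answer: iueif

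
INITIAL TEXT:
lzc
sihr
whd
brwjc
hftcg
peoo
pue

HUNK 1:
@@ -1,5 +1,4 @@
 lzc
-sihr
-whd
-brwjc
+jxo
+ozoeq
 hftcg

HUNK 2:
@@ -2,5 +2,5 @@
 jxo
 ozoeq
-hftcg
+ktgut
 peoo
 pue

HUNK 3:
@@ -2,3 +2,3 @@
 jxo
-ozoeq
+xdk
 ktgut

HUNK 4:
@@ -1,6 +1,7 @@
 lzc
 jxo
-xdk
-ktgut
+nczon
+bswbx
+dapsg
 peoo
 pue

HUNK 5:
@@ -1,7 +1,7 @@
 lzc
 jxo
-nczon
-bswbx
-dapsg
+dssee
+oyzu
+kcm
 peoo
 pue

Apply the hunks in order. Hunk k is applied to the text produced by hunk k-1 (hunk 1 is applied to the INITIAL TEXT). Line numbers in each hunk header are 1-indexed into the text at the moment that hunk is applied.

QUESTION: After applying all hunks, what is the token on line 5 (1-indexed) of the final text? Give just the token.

Hunk 1: at line 1 remove [sihr,whd,brwjc] add [jxo,ozoeq] -> 6 lines: lzc jxo ozoeq hftcg peoo pue
Hunk 2: at line 2 remove [hftcg] add [ktgut] -> 6 lines: lzc jxo ozoeq ktgut peoo pue
Hunk 3: at line 2 remove [ozoeq] add [xdk] -> 6 lines: lzc jxo xdk ktgut peoo pue
Hunk 4: at line 1 remove [xdk,ktgut] add [nczon,bswbx,dapsg] -> 7 lines: lzc jxo nczon bswbx dapsg peoo pue
Hunk 5: at line 1 remove [nczon,bswbx,dapsg] add [dssee,oyzu,kcm] -> 7 lines: lzc jxo dssee oyzu kcm peoo pue
Final line 5: kcm

Answer: kcm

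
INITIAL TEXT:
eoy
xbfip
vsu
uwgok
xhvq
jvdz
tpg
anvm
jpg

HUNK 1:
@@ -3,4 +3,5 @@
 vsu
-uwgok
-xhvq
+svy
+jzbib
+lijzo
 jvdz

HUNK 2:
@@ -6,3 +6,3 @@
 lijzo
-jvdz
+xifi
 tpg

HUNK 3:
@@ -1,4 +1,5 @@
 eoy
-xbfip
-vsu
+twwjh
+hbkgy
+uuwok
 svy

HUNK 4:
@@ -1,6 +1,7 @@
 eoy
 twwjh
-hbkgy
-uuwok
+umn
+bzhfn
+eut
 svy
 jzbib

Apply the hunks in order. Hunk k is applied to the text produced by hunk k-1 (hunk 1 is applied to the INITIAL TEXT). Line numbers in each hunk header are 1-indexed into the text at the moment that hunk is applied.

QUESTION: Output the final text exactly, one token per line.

Answer: eoy
twwjh
umn
bzhfn
eut
svy
jzbib
lijzo
xifi
tpg
anvm
jpg

Derivation:
Hunk 1: at line 3 remove [uwgok,xhvq] add [svy,jzbib,lijzo] -> 10 lines: eoy xbfip vsu svy jzbib lijzo jvdz tpg anvm jpg
Hunk 2: at line 6 remove [jvdz] add [xifi] -> 10 lines: eoy xbfip vsu svy jzbib lijzo xifi tpg anvm jpg
Hunk 3: at line 1 remove [xbfip,vsu] add [twwjh,hbkgy,uuwok] -> 11 lines: eoy twwjh hbkgy uuwok svy jzbib lijzo xifi tpg anvm jpg
Hunk 4: at line 1 remove [hbkgy,uuwok] add [umn,bzhfn,eut] -> 12 lines: eoy twwjh umn bzhfn eut svy jzbib lijzo xifi tpg anvm jpg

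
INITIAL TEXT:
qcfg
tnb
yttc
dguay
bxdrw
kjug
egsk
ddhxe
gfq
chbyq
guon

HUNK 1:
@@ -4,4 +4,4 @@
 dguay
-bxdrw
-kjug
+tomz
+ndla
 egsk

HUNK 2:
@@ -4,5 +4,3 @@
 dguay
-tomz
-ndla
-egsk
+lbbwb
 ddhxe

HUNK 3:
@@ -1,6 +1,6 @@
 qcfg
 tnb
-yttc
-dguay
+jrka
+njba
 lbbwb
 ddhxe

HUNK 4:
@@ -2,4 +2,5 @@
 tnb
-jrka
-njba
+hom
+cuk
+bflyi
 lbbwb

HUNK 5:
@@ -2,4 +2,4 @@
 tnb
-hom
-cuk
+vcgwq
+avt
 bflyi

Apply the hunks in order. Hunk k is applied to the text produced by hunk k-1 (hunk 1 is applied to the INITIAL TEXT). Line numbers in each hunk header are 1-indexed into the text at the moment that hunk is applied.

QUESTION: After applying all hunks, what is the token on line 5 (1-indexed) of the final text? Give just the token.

Answer: bflyi

Derivation:
Hunk 1: at line 4 remove [bxdrw,kjug] add [tomz,ndla] -> 11 lines: qcfg tnb yttc dguay tomz ndla egsk ddhxe gfq chbyq guon
Hunk 2: at line 4 remove [tomz,ndla,egsk] add [lbbwb] -> 9 lines: qcfg tnb yttc dguay lbbwb ddhxe gfq chbyq guon
Hunk 3: at line 1 remove [yttc,dguay] add [jrka,njba] -> 9 lines: qcfg tnb jrka njba lbbwb ddhxe gfq chbyq guon
Hunk 4: at line 2 remove [jrka,njba] add [hom,cuk,bflyi] -> 10 lines: qcfg tnb hom cuk bflyi lbbwb ddhxe gfq chbyq guon
Hunk 5: at line 2 remove [hom,cuk] add [vcgwq,avt] -> 10 lines: qcfg tnb vcgwq avt bflyi lbbwb ddhxe gfq chbyq guon
Final line 5: bflyi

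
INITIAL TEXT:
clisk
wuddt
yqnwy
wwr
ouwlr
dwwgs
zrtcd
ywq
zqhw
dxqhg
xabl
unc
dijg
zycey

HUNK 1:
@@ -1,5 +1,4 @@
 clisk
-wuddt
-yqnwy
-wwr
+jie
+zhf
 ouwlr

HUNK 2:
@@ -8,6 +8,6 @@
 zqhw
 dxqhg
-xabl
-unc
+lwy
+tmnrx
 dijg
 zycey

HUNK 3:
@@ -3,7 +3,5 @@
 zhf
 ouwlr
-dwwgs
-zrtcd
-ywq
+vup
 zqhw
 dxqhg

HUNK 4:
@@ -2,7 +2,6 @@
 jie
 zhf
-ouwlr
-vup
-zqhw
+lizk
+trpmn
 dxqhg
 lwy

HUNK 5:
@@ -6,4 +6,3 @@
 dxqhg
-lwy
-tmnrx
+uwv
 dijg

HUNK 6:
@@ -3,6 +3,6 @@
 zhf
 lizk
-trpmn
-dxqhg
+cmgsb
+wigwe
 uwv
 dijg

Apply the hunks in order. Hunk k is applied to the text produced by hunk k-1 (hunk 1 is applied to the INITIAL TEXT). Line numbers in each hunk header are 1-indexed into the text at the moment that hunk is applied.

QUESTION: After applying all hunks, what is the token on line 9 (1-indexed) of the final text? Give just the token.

Hunk 1: at line 1 remove [wuddt,yqnwy,wwr] add [jie,zhf] -> 13 lines: clisk jie zhf ouwlr dwwgs zrtcd ywq zqhw dxqhg xabl unc dijg zycey
Hunk 2: at line 8 remove [xabl,unc] add [lwy,tmnrx] -> 13 lines: clisk jie zhf ouwlr dwwgs zrtcd ywq zqhw dxqhg lwy tmnrx dijg zycey
Hunk 3: at line 3 remove [dwwgs,zrtcd,ywq] add [vup] -> 11 lines: clisk jie zhf ouwlr vup zqhw dxqhg lwy tmnrx dijg zycey
Hunk 4: at line 2 remove [ouwlr,vup,zqhw] add [lizk,trpmn] -> 10 lines: clisk jie zhf lizk trpmn dxqhg lwy tmnrx dijg zycey
Hunk 5: at line 6 remove [lwy,tmnrx] add [uwv] -> 9 lines: clisk jie zhf lizk trpmn dxqhg uwv dijg zycey
Hunk 6: at line 3 remove [trpmn,dxqhg] add [cmgsb,wigwe] -> 9 lines: clisk jie zhf lizk cmgsb wigwe uwv dijg zycey
Final line 9: zycey

Answer: zycey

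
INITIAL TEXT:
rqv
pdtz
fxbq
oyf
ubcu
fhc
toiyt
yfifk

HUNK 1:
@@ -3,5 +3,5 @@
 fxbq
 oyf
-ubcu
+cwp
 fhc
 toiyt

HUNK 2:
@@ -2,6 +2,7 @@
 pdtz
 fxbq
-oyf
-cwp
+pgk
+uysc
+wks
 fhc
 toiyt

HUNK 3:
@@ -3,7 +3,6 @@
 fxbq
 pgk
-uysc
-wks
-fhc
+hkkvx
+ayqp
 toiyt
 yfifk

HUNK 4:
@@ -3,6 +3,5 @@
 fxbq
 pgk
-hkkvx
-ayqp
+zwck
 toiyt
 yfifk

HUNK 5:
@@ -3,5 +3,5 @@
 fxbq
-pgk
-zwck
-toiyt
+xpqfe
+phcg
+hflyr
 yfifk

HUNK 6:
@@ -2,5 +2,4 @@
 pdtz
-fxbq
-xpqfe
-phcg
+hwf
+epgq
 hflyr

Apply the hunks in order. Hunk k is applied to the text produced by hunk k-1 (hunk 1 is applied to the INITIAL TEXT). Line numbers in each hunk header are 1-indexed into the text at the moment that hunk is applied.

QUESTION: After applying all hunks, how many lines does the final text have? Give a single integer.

Hunk 1: at line 3 remove [ubcu] add [cwp] -> 8 lines: rqv pdtz fxbq oyf cwp fhc toiyt yfifk
Hunk 2: at line 2 remove [oyf,cwp] add [pgk,uysc,wks] -> 9 lines: rqv pdtz fxbq pgk uysc wks fhc toiyt yfifk
Hunk 3: at line 3 remove [uysc,wks,fhc] add [hkkvx,ayqp] -> 8 lines: rqv pdtz fxbq pgk hkkvx ayqp toiyt yfifk
Hunk 4: at line 3 remove [hkkvx,ayqp] add [zwck] -> 7 lines: rqv pdtz fxbq pgk zwck toiyt yfifk
Hunk 5: at line 3 remove [pgk,zwck,toiyt] add [xpqfe,phcg,hflyr] -> 7 lines: rqv pdtz fxbq xpqfe phcg hflyr yfifk
Hunk 6: at line 2 remove [fxbq,xpqfe,phcg] add [hwf,epgq] -> 6 lines: rqv pdtz hwf epgq hflyr yfifk
Final line count: 6

Answer: 6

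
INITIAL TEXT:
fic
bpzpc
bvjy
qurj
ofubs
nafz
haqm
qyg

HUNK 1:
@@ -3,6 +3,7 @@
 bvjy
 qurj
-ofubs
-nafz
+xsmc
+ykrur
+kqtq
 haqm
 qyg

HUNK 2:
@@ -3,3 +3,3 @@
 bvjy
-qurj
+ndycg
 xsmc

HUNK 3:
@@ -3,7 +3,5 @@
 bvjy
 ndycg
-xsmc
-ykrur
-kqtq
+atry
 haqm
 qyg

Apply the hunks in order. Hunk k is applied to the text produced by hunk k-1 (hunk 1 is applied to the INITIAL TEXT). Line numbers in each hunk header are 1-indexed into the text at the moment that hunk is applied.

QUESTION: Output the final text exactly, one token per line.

Hunk 1: at line 3 remove [ofubs,nafz] add [xsmc,ykrur,kqtq] -> 9 lines: fic bpzpc bvjy qurj xsmc ykrur kqtq haqm qyg
Hunk 2: at line 3 remove [qurj] add [ndycg] -> 9 lines: fic bpzpc bvjy ndycg xsmc ykrur kqtq haqm qyg
Hunk 3: at line 3 remove [xsmc,ykrur,kqtq] add [atry] -> 7 lines: fic bpzpc bvjy ndycg atry haqm qyg

Answer: fic
bpzpc
bvjy
ndycg
atry
haqm
qyg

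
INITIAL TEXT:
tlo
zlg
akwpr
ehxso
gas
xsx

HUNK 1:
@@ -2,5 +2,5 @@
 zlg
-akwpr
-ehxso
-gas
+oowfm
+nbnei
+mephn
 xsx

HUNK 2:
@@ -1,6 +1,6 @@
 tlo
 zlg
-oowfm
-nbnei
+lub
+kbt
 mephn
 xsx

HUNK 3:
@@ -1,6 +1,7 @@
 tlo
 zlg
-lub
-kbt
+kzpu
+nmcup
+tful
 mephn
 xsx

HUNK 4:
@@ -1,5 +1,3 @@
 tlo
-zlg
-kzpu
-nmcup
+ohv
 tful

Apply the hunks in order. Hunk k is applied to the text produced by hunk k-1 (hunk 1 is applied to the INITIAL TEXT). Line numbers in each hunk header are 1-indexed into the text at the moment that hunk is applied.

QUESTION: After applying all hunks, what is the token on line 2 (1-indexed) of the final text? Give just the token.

Answer: ohv

Derivation:
Hunk 1: at line 2 remove [akwpr,ehxso,gas] add [oowfm,nbnei,mephn] -> 6 lines: tlo zlg oowfm nbnei mephn xsx
Hunk 2: at line 1 remove [oowfm,nbnei] add [lub,kbt] -> 6 lines: tlo zlg lub kbt mephn xsx
Hunk 3: at line 1 remove [lub,kbt] add [kzpu,nmcup,tful] -> 7 lines: tlo zlg kzpu nmcup tful mephn xsx
Hunk 4: at line 1 remove [zlg,kzpu,nmcup] add [ohv] -> 5 lines: tlo ohv tful mephn xsx
Final line 2: ohv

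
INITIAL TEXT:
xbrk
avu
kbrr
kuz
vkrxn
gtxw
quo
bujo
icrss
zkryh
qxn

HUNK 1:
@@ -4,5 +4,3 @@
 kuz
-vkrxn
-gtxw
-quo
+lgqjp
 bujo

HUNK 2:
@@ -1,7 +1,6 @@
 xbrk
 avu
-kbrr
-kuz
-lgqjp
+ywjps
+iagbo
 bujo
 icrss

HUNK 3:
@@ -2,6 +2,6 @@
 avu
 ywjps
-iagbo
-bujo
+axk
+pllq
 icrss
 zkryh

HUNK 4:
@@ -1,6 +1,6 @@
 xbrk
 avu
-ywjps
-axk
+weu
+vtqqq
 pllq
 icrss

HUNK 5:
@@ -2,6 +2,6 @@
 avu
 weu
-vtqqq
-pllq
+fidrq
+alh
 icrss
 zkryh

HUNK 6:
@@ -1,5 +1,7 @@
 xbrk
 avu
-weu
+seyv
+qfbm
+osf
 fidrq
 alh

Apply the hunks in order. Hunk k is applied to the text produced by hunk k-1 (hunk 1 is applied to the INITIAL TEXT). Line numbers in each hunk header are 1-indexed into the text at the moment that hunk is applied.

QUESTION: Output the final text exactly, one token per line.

Answer: xbrk
avu
seyv
qfbm
osf
fidrq
alh
icrss
zkryh
qxn

Derivation:
Hunk 1: at line 4 remove [vkrxn,gtxw,quo] add [lgqjp] -> 9 lines: xbrk avu kbrr kuz lgqjp bujo icrss zkryh qxn
Hunk 2: at line 1 remove [kbrr,kuz,lgqjp] add [ywjps,iagbo] -> 8 lines: xbrk avu ywjps iagbo bujo icrss zkryh qxn
Hunk 3: at line 2 remove [iagbo,bujo] add [axk,pllq] -> 8 lines: xbrk avu ywjps axk pllq icrss zkryh qxn
Hunk 4: at line 1 remove [ywjps,axk] add [weu,vtqqq] -> 8 lines: xbrk avu weu vtqqq pllq icrss zkryh qxn
Hunk 5: at line 2 remove [vtqqq,pllq] add [fidrq,alh] -> 8 lines: xbrk avu weu fidrq alh icrss zkryh qxn
Hunk 6: at line 1 remove [weu] add [seyv,qfbm,osf] -> 10 lines: xbrk avu seyv qfbm osf fidrq alh icrss zkryh qxn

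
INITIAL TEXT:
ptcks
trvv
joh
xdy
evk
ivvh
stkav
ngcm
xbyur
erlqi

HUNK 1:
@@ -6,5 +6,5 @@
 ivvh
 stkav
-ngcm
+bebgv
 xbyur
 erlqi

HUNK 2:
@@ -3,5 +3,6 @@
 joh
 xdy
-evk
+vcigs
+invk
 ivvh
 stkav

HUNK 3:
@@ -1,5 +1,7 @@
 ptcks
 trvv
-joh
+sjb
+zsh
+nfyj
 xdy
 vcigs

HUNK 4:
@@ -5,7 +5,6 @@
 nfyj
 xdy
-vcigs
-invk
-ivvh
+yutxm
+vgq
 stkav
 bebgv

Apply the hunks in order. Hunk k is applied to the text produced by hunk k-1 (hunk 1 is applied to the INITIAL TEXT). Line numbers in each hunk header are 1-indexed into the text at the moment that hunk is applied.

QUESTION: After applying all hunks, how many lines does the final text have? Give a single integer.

Answer: 12

Derivation:
Hunk 1: at line 6 remove [ngcm] add [bebgv] -> 10 lines: ptcks trvv joh xdy evk ivvh stkav bebgv xbyur erlqi
Hunk 2: at line 3 remove [evk] add [vcigs,invk] -> 11 lines: ptcks trvv joh xdy vcigs invk ivvh stkav bebgv xbyur erlqi
Hunk 3: at line 1 remove [joh] add [sjb,zsh,nfyj] -> 13 lines: ptcks trvv sjb zsh nfyj xdy vcigs invk ivvh stkav bebgv xbyur erlqi
Hunk 4: at line 5 remove [vcigs,invk,ivvh] add [yutxm,vgq] -> 12 lines: ptcks trvv sjb zsh nfyj xdy yutxm vgq stkav bebgv xbyur erlqi
Final line count: 12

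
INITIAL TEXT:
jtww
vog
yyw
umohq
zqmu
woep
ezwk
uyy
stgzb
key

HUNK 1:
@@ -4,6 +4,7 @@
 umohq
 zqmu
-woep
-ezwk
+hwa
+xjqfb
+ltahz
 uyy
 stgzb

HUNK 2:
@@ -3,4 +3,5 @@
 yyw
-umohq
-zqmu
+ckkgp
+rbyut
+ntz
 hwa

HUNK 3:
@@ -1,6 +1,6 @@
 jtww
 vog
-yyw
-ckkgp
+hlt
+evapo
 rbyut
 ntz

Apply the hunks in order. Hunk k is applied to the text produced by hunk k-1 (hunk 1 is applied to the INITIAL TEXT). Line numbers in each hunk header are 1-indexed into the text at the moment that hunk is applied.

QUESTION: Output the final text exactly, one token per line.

Hunk 1: at line 4 remove [woep,ezwk] add [hwa,xjqfb,ltahz] -> 11 lines: jtww vog yyw umohq zqmu hwa xjqfb ltahz uyy stgzb key
Hunk 2: at line 3 remove [umohq,zqmu] add [ckkgp,rbyut,ntz] -> 12 lines: jtww vog yyw ckkgp rbyut ntz hwa xjqfb ltahz uyy stgzb key
Hunk 3: at line 1 remove [yyw,ckkgp] add [hlt,evapo] -> 12 lines: jtww vog hlt evapo rbyut ntz hwa xjqfb ltahz uyy stgzb key

Answer: jtww
vog
hlt
evapo
rbyut
ntz
hwa
xjqfb
ltahz
uyy
stgzb
key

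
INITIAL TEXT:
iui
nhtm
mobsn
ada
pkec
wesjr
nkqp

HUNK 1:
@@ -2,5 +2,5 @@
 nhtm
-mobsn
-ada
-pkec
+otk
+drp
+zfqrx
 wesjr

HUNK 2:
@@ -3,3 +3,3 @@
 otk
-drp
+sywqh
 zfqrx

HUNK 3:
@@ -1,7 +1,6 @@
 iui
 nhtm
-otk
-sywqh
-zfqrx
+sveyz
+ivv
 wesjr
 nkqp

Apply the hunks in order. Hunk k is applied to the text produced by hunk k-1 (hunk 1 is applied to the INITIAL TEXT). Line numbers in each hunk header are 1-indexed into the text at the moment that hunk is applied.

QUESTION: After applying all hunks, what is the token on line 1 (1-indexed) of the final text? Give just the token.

Hunk 1: at line 2 remove [mobsn,ada,pkec] add [otk,drp,zfqrx] -> 7 lines: iui nhtm otk drp zfqrx wesjr nkqp
Hunk 2: at line 3 remove [drp] add [sywqh] -> 7 lines: iui nhtm otk sywqh zfqrx wesjr nkqp
Hunk 3: at line 1 remove [otk,sywqh,zfqrx] add [sveyz,ivv] -> 6 lines: iui nhtm sveyz ivv wesjr nkqp
Final line 1: iui

Answer: iui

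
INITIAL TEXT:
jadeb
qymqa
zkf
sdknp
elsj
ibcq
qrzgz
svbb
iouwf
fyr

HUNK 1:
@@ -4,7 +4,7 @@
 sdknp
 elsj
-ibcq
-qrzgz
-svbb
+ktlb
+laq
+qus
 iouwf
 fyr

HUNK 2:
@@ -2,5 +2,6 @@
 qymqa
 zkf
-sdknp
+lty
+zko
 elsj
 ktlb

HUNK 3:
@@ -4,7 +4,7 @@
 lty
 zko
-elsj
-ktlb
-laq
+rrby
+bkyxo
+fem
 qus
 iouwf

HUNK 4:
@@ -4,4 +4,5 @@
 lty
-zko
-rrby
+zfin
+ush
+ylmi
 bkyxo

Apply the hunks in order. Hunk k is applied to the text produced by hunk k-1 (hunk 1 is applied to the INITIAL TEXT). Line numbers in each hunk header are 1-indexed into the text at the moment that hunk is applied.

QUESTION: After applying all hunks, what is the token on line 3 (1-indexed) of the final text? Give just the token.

Answer: zkf

Derivation:
Hunk 1: at line 4 remove [ibcq,qrzgz,svbb] add [ktlb,laq,qus] -> 10 lines: jadeb qymqa zkf sdknp elsj ktlb laq qus iouwf fyr
Hunk 2: at line 2 remove [sdknp] add [lty,zko] -> 11 lines: jadeb qymqa zkf lty zko elsj ktlb laq qus iouwf fyr
Hunk 3: at line 4 remove [elsj,ktlb,laq] add [rrby,bkyxo,fem] -> 11 lines: jadeb qymqa zkf lty zko rrby bkyxo fem qus iouwf fyr
Hunk 4: at line 4 remove [zko,rrby] add [zfin,ush,ylmi] -> 12 lines: jadeb qymqa zkf lty zfin ush ylmi bkyxo fem qus iouwf fyr
Final line 3: zkf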